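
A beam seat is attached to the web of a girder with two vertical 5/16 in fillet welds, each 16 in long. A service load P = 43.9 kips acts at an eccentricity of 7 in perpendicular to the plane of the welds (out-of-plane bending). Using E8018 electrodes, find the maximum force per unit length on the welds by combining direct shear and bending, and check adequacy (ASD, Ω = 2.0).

E80XX → F_EXX = 80 ksi.
L_w = 2 × 16 = 32 in; section modulus (unit throat) S = 2 × L²/6 = 85.33 in².
Direct shear f_v = P/L_w = 43.9/32 = 1.372 kip/in.
Moment M = P × e = 43.9 × 7 = 307.3 kip·in; bending f_b = M/S = 3.601 kip/in.
f_max = √(f_v² + f_b²) = √(1.372² + 3.601²) = 3.854 kip/in.
r_n/Ω = (1/2.0) × 0.6 × 80 × (0.707 × 0.3125) = 5.302 kip/in → adequate.

f_max ≈ 3.85 kip/in; adequate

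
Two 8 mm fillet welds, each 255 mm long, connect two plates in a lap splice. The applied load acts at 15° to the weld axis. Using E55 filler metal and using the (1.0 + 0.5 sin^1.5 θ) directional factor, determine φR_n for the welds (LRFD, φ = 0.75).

φR_n ≈ 761 kN

E55XX → F_EXX = 550 MPa.
t_e = 0.707 × 8 = 5.656 mm; A_we = 5.656 × 510 = 2885 mm².
Directional factor: 1.0 + 0.5 sin^1.5(15°) = 1.066.
F_nw = 0.6 × 550 × 1.066 = 351.7 MPa.
φR_n = 0.75 × 351.7 × 2885 × 10⁻³ = 760.9 kN.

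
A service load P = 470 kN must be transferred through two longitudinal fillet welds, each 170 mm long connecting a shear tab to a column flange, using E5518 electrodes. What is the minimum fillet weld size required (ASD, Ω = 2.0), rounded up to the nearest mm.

w = 12 mm

E55XX → F_EXX = 550 MPa.
Total weld length L = 340 mm.
Required throat t_e = P × Ω / (0.6 F_EXX × L) = 470 × 2.0 / (0.6 × 550 × 340 × 10⁻³) = 8.378 mm.
Required leg w = t_e / 0.707 = 11.85 mm → use 12 mm.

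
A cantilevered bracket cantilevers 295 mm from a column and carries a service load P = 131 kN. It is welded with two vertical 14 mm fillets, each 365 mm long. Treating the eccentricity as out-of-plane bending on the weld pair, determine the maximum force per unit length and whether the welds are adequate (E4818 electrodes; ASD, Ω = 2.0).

E48XX → F_EXX = 480 MPa.
L_w = 2 × 365 = 730 mm; section modulus (unit throat) S = 2 × L²/6 = 44410 mm².
Direct shear f_v = P/L_w = 131×10³/730 = 179.5 N/mm.
Moment M = P × e = 131×10³ × 295 = 38645000 N·mm; bending f_b = M/S = 870.2 N/mm.
f_max = √(f_v² + f_b²) = √(179.5² + 870.2²) = 888.5 N/mm.
r_n/Ω = (1/2.0) × 0.6 × 480 × (0.707 × 14) = 1425 N/mm → adequate.

f_max ≈ 889 N/mm; adequate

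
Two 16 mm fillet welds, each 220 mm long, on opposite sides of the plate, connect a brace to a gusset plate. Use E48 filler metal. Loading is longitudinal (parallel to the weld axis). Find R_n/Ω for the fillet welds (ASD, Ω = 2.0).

E48XX → F_EXX = 480 MPa.
Effective throat t_e = 0.707 × 16 = 11.31 mm.
Total length L = 440 mm; A_we = 11.31 × 440 = 4977 mm².
F_nw = 0.6 F_EXX = 0.6 × 480 = 288 MPa.
R_n = 288 × 4977 × 10⁻³ = 1433 kN; R_n/Ω = 1433/2.0 = 716.7 kN.

R_n/Ω ≈ 717 kN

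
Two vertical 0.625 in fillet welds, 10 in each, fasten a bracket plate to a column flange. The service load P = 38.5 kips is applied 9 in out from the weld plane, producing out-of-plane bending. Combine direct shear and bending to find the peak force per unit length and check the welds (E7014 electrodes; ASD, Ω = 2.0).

E70XX → F_EXX = 70 ksi.
L_w = 2 × 10 = 20 in; section modulus (unit throat) S = 2 × L²/6 = 33.33 in².
Direct shear f_v = P/L_w = 38.5/20 = 1.925 kip/in.
Moment M = P × e = 38.5 × 9 = 346.5 kip·in; bending f_b = M/S = 10.39 kip/in.
f_max = √(f_v² + f_b²) = √(1.925² + 10.39²) = 10.57 kip/in.
r_n/Ω = (1/2.0) × 0.6 × 70 × (0.707 × 0.625) = 9.279 kip/in → NOT adequate.

f_max ≈ 10.6 kip/in; NOT adequate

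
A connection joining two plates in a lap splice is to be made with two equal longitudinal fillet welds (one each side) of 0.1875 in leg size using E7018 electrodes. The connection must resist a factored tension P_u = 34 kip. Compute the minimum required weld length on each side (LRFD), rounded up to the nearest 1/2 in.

E70XX → F_EXX = 70 ksi.
Throat t_e = 0.707 × 0.1875 = 0.1326 in.
φr_n = 0.75 × 0.6 × 70 × 0.1326 = 4.176 kip/in.
L_req = P_u / φr_n = 34 / 4.176 = 8.142 in total.
Per side: 8.142 / 2 = 4.071 in.
Round up → use L = 4.5 in on each side.

L = 4.5 in on each side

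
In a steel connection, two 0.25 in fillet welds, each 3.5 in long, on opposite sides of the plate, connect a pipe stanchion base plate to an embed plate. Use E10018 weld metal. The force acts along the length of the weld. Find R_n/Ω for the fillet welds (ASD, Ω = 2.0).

R_n/Ω ≈ 37.1 kip

E100XX → F_EXX = 100 ksi.
Effective throat t_e = 0.707 × 0.25 = 0.1767 in.
Total length L = 7 in; A_we = 0.1767 × 7 = 1.237 in².
F_nw = 0.6 F_EXX = 0.6 × 100 = 60 ksi.
R_n = 60 × 1.237 = 74.23 kip; R_n/Ω = 74.23/2.0 = 37.12 kip.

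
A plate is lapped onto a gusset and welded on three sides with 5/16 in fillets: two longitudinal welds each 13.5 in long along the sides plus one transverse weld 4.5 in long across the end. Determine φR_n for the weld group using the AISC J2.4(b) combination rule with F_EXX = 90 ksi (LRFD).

φR_n ≈ 282 kips

t_e = 0.707 × 0.3125 = 0.2209 in.
R_nwl = 0.6 × 90 × 0.2209 × 27 = 322.1 kips (longitudinal, 2 welds).
R_nwt = 0.6 × 90 × 0.2209 × 4.5 = 53.69 kips (transverse, base value).
(i) R_nwl + R_nwt = 375.8 kips; (ii) 0.85 R_nwl + 1.5 R_nwt = 354.3 kips.
R_n = max = 375.8 kips [governs: (i)]; φR_n = 281.9 kips.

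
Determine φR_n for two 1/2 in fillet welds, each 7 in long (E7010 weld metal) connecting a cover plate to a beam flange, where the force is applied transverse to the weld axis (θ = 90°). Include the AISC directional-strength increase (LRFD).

E70XX → F_EXX = 70 ksi.
t_e = 0.707 × 0.5 = 0.3535 in; A_we = 0.3535 × 14 = 4.949 in².
Directional factor: 1.0 + 0.5 sin^1.5(90°) = 1.5.
F_nw = 0.6 × 70 × 1.5 = 63 ksi.
φR_n = 0.75 × 63 × 4.949 = 233.8 kips.

φR_n ≈ 234 kips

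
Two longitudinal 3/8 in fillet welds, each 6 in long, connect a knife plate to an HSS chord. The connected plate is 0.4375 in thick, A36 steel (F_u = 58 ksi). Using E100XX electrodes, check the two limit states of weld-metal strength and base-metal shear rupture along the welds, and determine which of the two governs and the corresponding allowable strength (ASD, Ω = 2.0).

R_n/Ω ≈ 91.3 kips (base-metal shear rupture governs)

E100XX → F_EXX = 100 ksi.
t_e = 0.707 × 0.375 = 0.2651 in; L = 12 in.
Weld metal: R_n/Ω = (1/2.0) × 0.6 × 100 × 0.2651 × 12 = 95.45 kips.
Base metal (shear rupture): R_n/Ω = (1/2.0) × 0.6 × 58 × 0.4375 × 12 = 91.35 kips.
Governing: base-metal shear rupture.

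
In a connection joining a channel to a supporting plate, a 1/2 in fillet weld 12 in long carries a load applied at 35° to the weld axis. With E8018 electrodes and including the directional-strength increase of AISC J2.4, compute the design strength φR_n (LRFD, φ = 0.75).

φR_n ≈ 186 kips

E80XX → F_EXX = 80 ksi.
t_e = 0.707 × 0.5 = 0.3535 in; A_we = 0.3535 × 12 = 4.242 in².
Directional factor: 1.0 + 0.5 sin^1.5(35°) = 1.217.
F_nw = 0.6 × 80 × 1.217 = 58.43 ksi.
φR_n = 0.75 × 58.43 × 4.242 = 185.9 kips.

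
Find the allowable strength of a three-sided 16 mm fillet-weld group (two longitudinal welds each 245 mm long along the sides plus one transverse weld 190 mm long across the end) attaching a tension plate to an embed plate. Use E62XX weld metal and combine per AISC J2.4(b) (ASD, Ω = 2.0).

E62XX → F_EXX = 620 MPa.
t_e = 0.707 × 16 = 11.31 mm.
R_nwl = 0.6 × 620 × 11.31 × 490 × 10⁻³ = 2062 kN (longitudinal, 2 welds).
R_nwt = 0.6 × 620 × 11.31 × 190 × 10⁻³ = 799.5 kN (transverse, base value).
(i) R_nwl + R_nwt = 2861 kN; (ii) 0.85 R_nwl + 1.5 R_nwt = 2952 kN.
R_n = max = 2952 kN [governs: (ii)]; R_n/Ω = 1476 kN.

R_n/Ω ≈ 1480 kN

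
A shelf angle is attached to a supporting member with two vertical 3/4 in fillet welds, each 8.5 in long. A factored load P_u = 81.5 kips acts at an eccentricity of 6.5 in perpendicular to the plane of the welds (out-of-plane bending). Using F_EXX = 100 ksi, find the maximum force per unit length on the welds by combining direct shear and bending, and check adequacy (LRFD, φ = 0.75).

L_w = 2 × 8.5 = 17 in; section modulus (unit throat) S = 2 × L²/6 = 24.08 in².
Direct shear f_v = P/L_w = 81.5/17 = 4.794 kip/in.
Moment M = P × e = 81.5 × 6.5 = 529.75 kip·in; bending f_b = M/S = 22 kip/in.
f_max = √(f_v² + f_b²) = √(4.794² + 22²) = 22.51 kip/in.
φr_n = 0.75 × 0.6 × 100 × (0.707 × 0.75) = 23.86 kip/in → adequate.

f_max ≈ 22.5 kip/in; adequate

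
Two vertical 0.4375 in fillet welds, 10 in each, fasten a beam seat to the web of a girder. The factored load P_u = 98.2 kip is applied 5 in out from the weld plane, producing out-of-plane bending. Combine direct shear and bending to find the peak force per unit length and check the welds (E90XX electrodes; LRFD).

E90XX → F_EXX = 90 ksi.
L_w = 2 × 10 = 20 in; section modulus (unit throat) S = 2 × L²/6 = 33.33 in².
Direct shear f_v = P/L_w = 98.2/20 = 4.91 kip/in.
Moment M = P × e = 98.2 × 5 = 491 kip·in; bending f_b = M/S = 14.73 kip/in.
f_max = √(f_v² + f_b²) = √(4.91² + 14.73²) = 15.53 kip/in.
φr_n = 0.75 × 0.6 × 90 × (0.707 × 0.4375) = 12.53 kip/in → NOT adequate.

f_max ≈ 15.5 kip/in; NOT adequate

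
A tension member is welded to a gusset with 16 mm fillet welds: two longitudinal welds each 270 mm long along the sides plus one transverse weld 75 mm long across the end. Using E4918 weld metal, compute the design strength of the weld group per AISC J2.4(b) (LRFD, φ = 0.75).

E49XX → F_EXX = 490 MPa.
t_e = 0.707 × 16 = 11.31 mm.
R_nwl = 0.6 × 490 × 11.31 × 540 × 10⁻³ = 1796 kN (longitudinal, 2 welds).
R_nwt = 0.6 × 490 × 11.31 × 75 × 10⁻³ = 249.4 kN (transverse, base value).
(i) R_nwl + R_nwt = 2045 kN; (ii) 0.85 R_nwl + 1.5 R_nwt = 1901 kN.
R_n = max = 2045 kN [governs: (i)]; φR_n = 1534 kN.

φR_n ≈ 1530 kN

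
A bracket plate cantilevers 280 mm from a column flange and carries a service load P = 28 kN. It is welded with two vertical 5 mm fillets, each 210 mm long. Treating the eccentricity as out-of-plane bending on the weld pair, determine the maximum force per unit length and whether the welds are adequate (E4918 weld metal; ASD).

f_max ≈ 537 N/mm; NOT adequate

E49XX → F_EXX = 490 MPa.
L_w = 2 × 210 = 420 mm; section modulus (unit throat) S = 2 × L²/6 = 14700 mm².
Direct shear f_v = P/L_w = 28×10³/420 = 66.67 N/mm.
Moment M = P × e = 28×10³ × 280 = 7840000 N·mm; bending f_b = M/S = 533.3 N/mm.
f_max = √(f_v² + f_b²) = √(66.67² + 533.3²) = 537.5 N/mm.
r_n/Ω = (1/2.0) × 0.6 × 490 × (0.707 × 5) = 519.6 N/mm → NOT adequate.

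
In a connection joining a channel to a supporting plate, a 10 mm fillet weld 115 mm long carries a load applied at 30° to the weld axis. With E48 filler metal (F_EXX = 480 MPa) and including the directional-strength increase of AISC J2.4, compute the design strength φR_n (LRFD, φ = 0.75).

t_e = 0.707 × 10 = 7.07 mm; A_we = 7.07 × 115 = 813 mm².
Directional factor: 1.0 + 0.5 sin^1.5(30°) = 1.177.
F_nw = 0.6 × 480 × 1.177 = 338.9 MPa.
φR_n = 0.75 × 338.9 × 813 × 10⁻³ = 206.7 kN.

φR_n ≈ 207 kN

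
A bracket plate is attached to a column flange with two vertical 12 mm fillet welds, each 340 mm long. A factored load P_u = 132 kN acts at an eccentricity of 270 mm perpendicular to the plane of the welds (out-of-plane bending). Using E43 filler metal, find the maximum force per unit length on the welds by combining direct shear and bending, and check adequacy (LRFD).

E43XX → F_EXX = 430 MPa.
L_w = 2 × 340 = 680 mm; section modulus (unit throat) S = 2 × L²/6 = 38530 mm².
Direct shear f_v = P/L_w = 132×10³/680 = 194.1 N/mm.
Moment M = P × e = 132×10³ × 270 = 35640000 N·mm; bending f_b = M/S = 924.9 N/mm.
f_max = √(f_v² + f_b²) = √(194.1² + 924.9²) = 945.1 N/mm.
φr_n = 0.75 × 0.6 × 430 × (0.707 × 12) = 1642 N/mm → adequate.

f_max ≈ 945 N/mm; adequate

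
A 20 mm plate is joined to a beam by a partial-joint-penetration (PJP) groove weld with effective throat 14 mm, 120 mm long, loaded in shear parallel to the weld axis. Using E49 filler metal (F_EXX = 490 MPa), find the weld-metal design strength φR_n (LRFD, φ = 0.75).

φR_n ≈ 370 kN

Effective throat (given) t_e = 14 mm.
A_we = 14 × 120 = 1680 mm².
F_nw = 0.6 F_EXX = 294 MPa.
φR_n = 0.75 × 294 × 1680 × 10⁻³ = 370.4 kN.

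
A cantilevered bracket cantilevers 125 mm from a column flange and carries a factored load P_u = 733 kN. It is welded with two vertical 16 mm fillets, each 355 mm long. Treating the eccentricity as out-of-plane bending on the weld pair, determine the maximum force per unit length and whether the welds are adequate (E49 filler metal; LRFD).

E49XX → F_EXX = 490 MPa.
L_w = 2 × 355 = 710 mm; section modulus (unit throat) S = 2 × L²/6 = 42010 mm².
Direct shear f_v = P/L_w = 733×10³/710 = 1032 N/mm.
Moment M = P × e = 733×10³ × 125 = 91625000 N·mm; bending f_b = M/S = 2181 N/mm.
f_max = √(f_v² + f_b²) = √(1032² + 2181²) = 2413 N/mm.
φr_n = 0.75 × 0.6 × 490 × (0.707 × 16) = 2494 N/mm → adequate.

f_max ≈ 2410 N/mm; adequate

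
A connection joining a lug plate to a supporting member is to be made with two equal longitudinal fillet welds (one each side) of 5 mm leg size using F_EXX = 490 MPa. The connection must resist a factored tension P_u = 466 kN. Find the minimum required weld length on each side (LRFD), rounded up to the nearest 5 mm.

Throat t_e = 0.707 × 5 = 3.535 mm.
φr_n = 0.75 × 0.6 × 490 × 3.535 × 10⁻³ = 0.7795 kN/mm.
L_req = P_u / φr_n = 466 / 0.7795 = 597.8 mm total.
Per side: 597.8 / 2 = 298.9 mm.
Round up → use L = 300 mm on each side.

L = 300 mm on each side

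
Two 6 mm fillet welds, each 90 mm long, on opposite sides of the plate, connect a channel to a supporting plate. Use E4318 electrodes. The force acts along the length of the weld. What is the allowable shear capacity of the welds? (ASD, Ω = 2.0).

R_n/Ω ≈ 98.5 kN

E43XX → F_EXX = 430 MPa.
Effective throat t_e = 0.707 × 6 = 4.242 mm.
Total length L = 180 mm; A_we = 4.242 × 180 = 763.6 mm².
F_nw = 0.6 F_EXX = 0.6 × 430 = 258 MPa.
R_n = 258 × 763.6 × 10⁻³ = 197 kN; R_n/Ω = 197/2.0 = 98.5 kN.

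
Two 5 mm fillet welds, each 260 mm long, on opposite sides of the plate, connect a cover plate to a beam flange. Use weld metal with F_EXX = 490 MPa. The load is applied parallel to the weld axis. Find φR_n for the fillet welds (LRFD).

Effective throat t_e = 0.707 × 5 = 3.535 mm.
Total length L = 520 mm; A_we = 3.535 × 520 = 1838 mm².
F_nw = 0.6 F_EXX = 0.6 × 490 = 294 MPa.
φR_n = 0.75 × 294 × 1838 × 10⁻³ = 405.3 kN.

φR_n ≈ 405 kN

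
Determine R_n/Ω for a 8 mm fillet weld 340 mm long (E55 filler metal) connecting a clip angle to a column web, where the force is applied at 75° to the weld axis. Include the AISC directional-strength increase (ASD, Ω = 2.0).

E55XX → F_EXX = 550 MPa.
t_e = 0.707 × 8 = 5.656 mm; A_we = 5.656 × 340 = 1923 mm².
Directional factor: 1.0 + 0.5 sin^1.5(75°) = 1.475.
F_nw = 0.6 × 550 × 1.475 = 486.6 MPa.
R_n/Ω = (486.6 × 1923) / 2.0 × 10⁻³ = 467.9 kN.

R_n/Ω ≈ 468 kN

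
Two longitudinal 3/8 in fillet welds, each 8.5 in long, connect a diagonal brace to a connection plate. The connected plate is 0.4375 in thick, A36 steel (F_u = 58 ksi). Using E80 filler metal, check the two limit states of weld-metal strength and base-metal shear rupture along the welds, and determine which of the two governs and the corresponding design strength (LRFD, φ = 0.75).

E80XX → F_EXX = 80 ksi.
t_e = 0.707 × 0.375 = 0.2651 in; L = 17 in.
Weld metal: φR_n = 0.75 × 0.6 × 80 × 0.2651 × 17 = 162.3 kip.
Base metal (shear rupture): φR_n = 0.75 × 0.6 × 58 × 0.4375 × 17 = 194.1 kip.
Governing: weld metal.

φR_n ≈ 162 kip (weld metal governs)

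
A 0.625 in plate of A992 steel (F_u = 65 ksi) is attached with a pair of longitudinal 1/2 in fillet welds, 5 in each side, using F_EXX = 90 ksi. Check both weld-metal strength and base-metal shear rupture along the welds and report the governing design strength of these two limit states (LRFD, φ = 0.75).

t_e = 0.707 × 0.5 = 0.3535 in; L = 10 in.
Weld metal: φR_n = 0.75 × 0.6 × 90 × 0.3535 × 10 = 143.2 kip.
Base metal (shear rupture): φR_n = 0.75 × 0.6 × 65 × 0.625 × 10 = 182.8 kip.
Governing: weld metal.

φR_n ≈ 143 kip (weld metal governs)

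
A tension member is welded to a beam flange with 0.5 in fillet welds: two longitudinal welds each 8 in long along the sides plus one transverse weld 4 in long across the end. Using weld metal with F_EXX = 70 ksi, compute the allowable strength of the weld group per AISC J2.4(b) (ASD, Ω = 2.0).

R_n/Ω ≈ 148 kip

t_e = 0.707 × 0.5 = 0.3535 in.
R_nwl = 0.6 × 70 × 0.3535 × 16 = 237.6 kip (longitudinal, 2 welds).
R_nwt = 0.6 × 70 × 0.3535 × 4 = 59.39 kip (transverse, base value).
(i) R_nwl + R_nwt = 296.9 kip; (ii) 0.85 R_nwl + 1.5 R_nwt = 291 kip.
R_n = max = 296.9 kip [governs: (i)]; R_n/Ω = 148.5 kip.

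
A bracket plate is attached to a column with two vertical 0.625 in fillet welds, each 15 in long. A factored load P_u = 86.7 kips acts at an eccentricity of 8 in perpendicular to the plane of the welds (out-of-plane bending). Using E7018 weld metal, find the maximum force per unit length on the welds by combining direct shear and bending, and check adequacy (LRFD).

f_max ≈ 9.69 kip/in; adequate

E70XX → F_EXX = 70 ksi.
L_w = 2 × 15 = 30 in; section modulus (unit throat) S = 2 × L²/6 = 75 in².
Direct shear f_v = P/L_w = 86.7/30 = 2.89 kip/in.
Moment M = P × e = 86.7 × 8 = 693.6 kip·in; bending f_b = M/S = 9.248 kip/in.
f_max = √(f_v² + f_b²) = √(2.89² + 9.248²) = 9.689 kip/in.
φr_n = 0.75 × 0.6 × 70 × (0.707 × 0.625) = 13.92 kip/in → adequate.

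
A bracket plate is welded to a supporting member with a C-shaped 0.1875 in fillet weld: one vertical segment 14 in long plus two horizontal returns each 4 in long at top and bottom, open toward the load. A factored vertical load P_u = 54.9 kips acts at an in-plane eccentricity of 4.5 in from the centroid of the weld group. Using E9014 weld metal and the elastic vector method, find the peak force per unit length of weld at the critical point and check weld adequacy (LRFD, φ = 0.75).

f_max ≈ 4.58 kip/in; adequate

E90XX → F_EXX = 90 ksi.
Total weld length L_w = 22 in. Treat welds as unit-width lines.
Centroid: x̄ = 2×4×2 / 22 = 0.7273 in from the vertical weld.
Polar moment about centroid: J = I_x + I_y = [14³/12 + 2×4×7²] + [14×0.7273² + 2(4³/12 + 4×1.273²)] = 651.7 in³.
Direct shear f_v = P/L_w = 54.9 / 22 = 2.495 kip/in (vertical).
Torsion M = P·e = 54.9 × 4.5 = 247.05 kip·in.
Critical point at (x, y) = (3.273, 7) from centroid. f_tx = M·y/J = 2.654 kip/in; f_ty = M·x/J = 1.241 kip/in.
Resultant f_max = √[f_tx² + (f_v + f_ty)²] = √[2.654² + (2.495 + 1.241)²] = 4.583 kip/in.
Capacity per unit length: φr_n = 0.75 × 0.6 × 90 × (0.707 × 0.1875) = 5.369 kip/in.
4.583 ≤ 5.369 → adequate.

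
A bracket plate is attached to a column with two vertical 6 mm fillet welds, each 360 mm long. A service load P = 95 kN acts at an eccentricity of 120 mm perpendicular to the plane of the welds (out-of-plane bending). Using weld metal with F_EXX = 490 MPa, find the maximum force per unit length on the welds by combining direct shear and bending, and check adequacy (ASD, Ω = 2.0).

f_max ≈ 295 N/mm; adequate

L_w = 2 × 360 = 720 mm; section modulus (unit throat) S = 2 × L²/6 = 43200 mm².
Direct shear f_v = P/L_w = 95×10³/720 = 131.9 N/mm.
Moment M = P × e = 95×10³ × 120 = 11400000 N·mm; bending f_b = M/S = 263.9 N/mm.
f_max = √(f_v² + f_b²) = √(131.9² + 263.9²) = 295 N/mm.
r_n/Ω = (1/2.0) × 0.6 × 490 × (0.707 × 6) = 623.6 N/mm → adequate.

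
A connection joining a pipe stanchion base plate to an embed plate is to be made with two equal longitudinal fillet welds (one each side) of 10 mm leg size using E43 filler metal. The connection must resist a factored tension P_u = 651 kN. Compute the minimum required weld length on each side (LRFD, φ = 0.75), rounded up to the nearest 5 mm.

E43XX → F_EXX = 430 MPa.
Throat t_e = 0.707 × 10 = 7.07 mm.
φr_n = 0.75 × 0.6 × 430 × 7.07 × 10⁻³ = 1.368 kN/mm.
L_req = P_u / φr_n = 651 / 1.368 = 475.9 mm total.
Per side: 475.9 / 2 = 237.9 mm.
Round up → use L = 240 mm on each side.

L = 240 mm on each side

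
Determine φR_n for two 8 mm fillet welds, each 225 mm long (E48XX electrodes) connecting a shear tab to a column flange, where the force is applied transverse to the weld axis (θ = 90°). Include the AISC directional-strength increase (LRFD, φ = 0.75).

φR_n ≈ 825 kN

E48XX → F_EXX = 480 MPa.
t_e = 0.707 × 8 = 5.656 mm; A_we = 5.656 × 450 = 2545 mm².
Directional factor: 1.0 + 0.5 sin^1.5(90°) = 1.5.
F_nw = 0.6 × 480 × 1.5 = 432 MPa.
φR_n = 0.75 × 432 × 2545 × 10⁻³ = 824.6 kN.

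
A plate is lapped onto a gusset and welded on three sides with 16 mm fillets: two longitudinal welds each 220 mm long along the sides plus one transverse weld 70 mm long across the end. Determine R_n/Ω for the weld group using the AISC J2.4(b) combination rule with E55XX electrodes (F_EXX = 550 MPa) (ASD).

R_n/Ω ≈ 952 kN

t_e = 0.707 × 16 = 11.31 mm.
R_nwl = 0.6 × 550 × 11.31 × 440 × 10⁻³ = 1643 kN (longitudinal, 2 welds).
R_nwt = 0.6 × 550 × 11.31 × 70 × 10⁻³ = 261.3 kN (transverse, base value).
(i) R_nwl + R_nwt = 1904 kN; (ii) 0.85 R_nwl + 1.5 R_nwt = 1788 kN.
R_n = max = 1904 kN [governs: (i)]; R_n/Ω = 951.9 kN.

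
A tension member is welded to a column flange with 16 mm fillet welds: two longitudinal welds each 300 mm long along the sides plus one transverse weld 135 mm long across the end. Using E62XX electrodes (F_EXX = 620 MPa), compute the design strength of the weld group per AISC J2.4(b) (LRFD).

φR_n ≈ 2320 kN

t_e = 0.707 × 16 = 11.31 mm.
R_nwl = 0.6 × 620 × 11.31 × 600 × 10⁻³ = 2525 kN (longitudinal, 2 welds).
R_nwt = 0.6 × 620 × 11.31 × 135 × 10⁻³ = 568.1 kN (transverse, base value).
(i) R_nwl + R_nwt = 3093 kN; (ii) 0.85 R_nwl + 1.5 R_nwt = 2998 kN.
R_n = max = 3093 kN [governs: (i)]; φR_n = 2320 kN.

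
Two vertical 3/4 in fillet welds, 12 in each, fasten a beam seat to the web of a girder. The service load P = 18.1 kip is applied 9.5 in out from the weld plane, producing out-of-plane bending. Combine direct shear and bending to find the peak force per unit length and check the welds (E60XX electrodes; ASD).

f_max ≈ 3.66 kip/in; adequate

E60XX → F_EXX = 60 ksi.
L_w = 2 × 12 = 24 in; section modulus (unit throat) S = 2 × L²/6 = 48 in².
Direct shear f_v = P/L_w = 18.1/24 = 0.7542 kip/in.
Moment M = P × e = 18.1 × 9.5 = 171.95 kip·in; bending f_b = M/S = 3.582 kip/in.
f_max = √(f_v² + f_b²) = √(0.7542² + 3.582²) = 3.661 kip/in.
r_n/Ω = (1/2.0) × 0.6 × 60 × (0.707 × 0.75) = 9.544 kip/in → adequate.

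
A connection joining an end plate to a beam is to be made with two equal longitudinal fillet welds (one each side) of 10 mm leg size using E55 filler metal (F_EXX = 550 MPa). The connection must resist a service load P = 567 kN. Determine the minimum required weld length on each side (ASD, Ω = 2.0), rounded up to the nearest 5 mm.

L = 245 mm on each side

Throat t_e = 0.707 × 10 = 7.07 mm.
r_n/Ω = (0.6 × 550 × 7.07) / 2.0 = 1167 N/mm = 1.167 kN/mm.
L_req = P / (r_n/Ω) = 567 / 1.167 = 486 mm total.
Per side: 486 / 2 = 243 mm.
Round up → use L = 245 mm on each side.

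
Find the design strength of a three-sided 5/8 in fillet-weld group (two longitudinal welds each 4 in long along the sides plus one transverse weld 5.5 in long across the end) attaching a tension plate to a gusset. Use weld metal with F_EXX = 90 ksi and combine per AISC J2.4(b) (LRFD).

t_e = 0.707 × 0.625 = 0.4419 in.
R_nwl = 0.6 × 90 × 0.4419 × 8 = 190.9 kip (longitudinal, 2 welds).
R_nwt = 0.6 × 90 × 0.4419 × 5.5 = 131.2 kip (transverse, base value).
(i) R_nwl + R_nwt = 322.1 kip; (ii) 0.85 R_nwl + 1.5 R_nwt = 359.1 kip.
R_n = max = 359.1 kip [governs: (ii)]; φR_n = 269.3 kip.

φR_n ≈ 269 kip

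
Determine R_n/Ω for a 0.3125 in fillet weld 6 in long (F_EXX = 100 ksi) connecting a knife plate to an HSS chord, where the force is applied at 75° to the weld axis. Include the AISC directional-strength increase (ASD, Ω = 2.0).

R_n/Ω ≈ 58.6 kip

t_e = 0.707 × 0.3125 = 0.2209 in; A_we = 0.2209 × 6 = 1.326 in².
Directional factor: 1.0 + 0.5 sin^1.5(75°) = 1.475.
F_nw = 0.6 × 100 × 1.475 = 88.48 ksi.
R_n/Ω = (88.48 × 1.326) / 2.0 = 58.65 kip.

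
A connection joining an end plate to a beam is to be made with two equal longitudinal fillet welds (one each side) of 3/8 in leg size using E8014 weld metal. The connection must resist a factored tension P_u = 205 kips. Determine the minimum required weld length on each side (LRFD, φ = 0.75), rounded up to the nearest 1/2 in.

L = 11 in on each side

E80XX → F_EXX = 80 ksi.
Throat t_e = 0.707 × 0.375 = 0.2651 in.
φr_n = 0.75 × 0.6 × 80 × 0.2651 = 9.544 kips/in.
L_req = P_u / φr_n = 205 / 9.544 = 21.48 in total.
Per side: 21.48 / 2 = 10.74 in.
Round up → use L = 11 in on each side.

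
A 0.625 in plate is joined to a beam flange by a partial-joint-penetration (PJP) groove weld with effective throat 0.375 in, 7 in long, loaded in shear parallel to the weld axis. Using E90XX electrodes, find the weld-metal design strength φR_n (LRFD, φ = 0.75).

E90XX → F_EXX = 90 ksi.
Effective throat (given) t_e = 0.375 in.
A_we = 0.375 × 7 = 2.625 in².
F_nw = 0.6 F_EXX = 54 ksi.
φR_n = 0.75 × 54 × 2.625 = 106.3 kips.

φR_n ≈ 106 kips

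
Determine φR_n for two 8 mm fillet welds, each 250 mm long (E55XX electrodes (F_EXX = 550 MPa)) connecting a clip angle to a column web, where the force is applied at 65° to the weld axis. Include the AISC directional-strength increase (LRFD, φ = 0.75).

φR_n ≈ 1000 kN

t_e = 0.707 × 8 = 5.656 mm; A_we = 5.656 × 500 = 2828 mm².
Directional factor: 1.0 + 0.5 sin^1.5(65°) = 1.431.
F_nw = 0.6 × 550 × 1.431 = 472.4 MPa.
φR_n = 0.75 × 472.4 × 2828 × 10⁻³ = 1002 kN.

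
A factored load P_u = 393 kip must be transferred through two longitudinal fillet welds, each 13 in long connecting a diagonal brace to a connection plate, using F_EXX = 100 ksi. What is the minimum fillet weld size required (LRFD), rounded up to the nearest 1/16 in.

w = 1/2 in

Total weld length L = 26 in.
Required throat t_e = P_u / (φ × 0.6 F_EXX × L) = 393 / (0.75 × 0.6 × 100 × 26) = 0.3359 in.
Required leg w = t_e / 0.707 = 0.4751 in → use 1/2 in.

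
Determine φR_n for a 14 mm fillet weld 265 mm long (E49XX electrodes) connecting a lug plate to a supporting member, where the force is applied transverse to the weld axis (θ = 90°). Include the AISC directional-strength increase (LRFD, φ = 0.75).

E49XX → F_EXX = 490 MPa.
t_e = 0.707 × 14 = 9.898 mm; A_we = 9.898 × 265 = 2623 mm².
Directional factor: 1.0 + 0.5 sin^1.5(90°) = 1.5.
F_nw = 0.6 × 490 × 1.5 = 441 MPa.
φR_n = 0.75 × 441 × 2623 × 10⁻³ = 867.5 kN.

φR_n ≈ 868 kN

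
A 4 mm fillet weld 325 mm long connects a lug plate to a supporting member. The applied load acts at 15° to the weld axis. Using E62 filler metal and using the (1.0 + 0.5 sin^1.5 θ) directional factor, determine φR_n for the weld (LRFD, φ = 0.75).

E62XX → F_EXX = 620 MPa.
t_e = 0.707 × 4 = 2.828 mm; A_we = 2.828 × 325 = 919.1 mm².
Directional factor: 1.0 + 0.5 sin^1.5(15°) = 1.066.
F_nw = 0.6 × 620 × 1.066 = 396.5 MPa.
φR_n = 0.75 × 396.5 × 919.1 × 10⁻³ = 273.3 kN.

φR_n ≈ 273 kN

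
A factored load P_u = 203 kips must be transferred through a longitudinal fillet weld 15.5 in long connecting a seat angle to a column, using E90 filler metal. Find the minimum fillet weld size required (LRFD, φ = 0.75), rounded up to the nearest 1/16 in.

E90XX → F_EXX = 90 ksi.
Total weld length L = 15.5 in.
Required throat t_e = P_u / (φ × 0.6 F_EXX × L) = 203 / (0.75 × 0.6 × 90 × 15.5) = 0.3234 in.
Required leg w = t_e / 0.707 = 0.4574 in → use 1/2 in.

w = 1/2 in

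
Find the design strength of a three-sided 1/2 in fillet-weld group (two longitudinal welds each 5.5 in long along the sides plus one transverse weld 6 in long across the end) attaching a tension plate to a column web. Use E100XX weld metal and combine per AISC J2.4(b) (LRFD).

φR_n ≈ 292 kips

E100XX → F_EXX = 100 ksi.
t_e = 0.707 × 0.5 = 0.3535 in.
R_nwl = 0.6 × 100 × 0.3535 × 11 = 233.3 kips (longitudinal, 2 welds).
R_nwt = 0.6 × 100 × 0.3535 × 6 = 127.3 kips (transverse, base value).
(i) R_nwl + R_nwt = 360.6 kips; (ii) 0.85 R_nwl + 1.5 R_nwt = 389.2 kips.
R_n = max = 389.2 kips [governs: (ii)]; φR_n = 291.9 kips.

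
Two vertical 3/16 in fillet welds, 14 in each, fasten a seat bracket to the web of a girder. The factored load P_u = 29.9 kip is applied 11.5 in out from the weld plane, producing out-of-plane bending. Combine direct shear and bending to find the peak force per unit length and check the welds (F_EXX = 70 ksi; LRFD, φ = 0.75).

f_max ≈ 5.37 kip/in; NOT adequate

L_w = 2 × 14 = 28 in; section modulus (unit throat) S = 2 × L²/6 = 65.33 in².
Direct shear f_v = P/L_w = 29.9/28 = 1.068 kip/in.
Moment M = P × e = 29.9 × 11.5 = 343.85 kip·in; bending f_b = M/S = 5.263 kip/in.
f_max = √(f_v² + f_b²) = √(1.068² + 5.263²) = 5.37 kip/in.
φr_n = 0.75 × 0.6 × 70 × (0.707 × 0.1875) = 4.176 kip/in → NOT adequate.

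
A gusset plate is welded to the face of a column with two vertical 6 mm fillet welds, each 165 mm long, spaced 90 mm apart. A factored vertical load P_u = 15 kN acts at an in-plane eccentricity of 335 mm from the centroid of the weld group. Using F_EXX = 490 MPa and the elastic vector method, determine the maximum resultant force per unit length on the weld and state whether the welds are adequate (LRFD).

f_max ≈ 357 N/mm; adequate

Total weld length L_w = 330 mm. Treat welds as unit-width lines.
Polar moment about centroid: J = 2[d³/12 + d(b/2)²] = 2[165³/12 + 165×45²] = 1417000 mm³.
Direct shear f_v = P/L_w = 15×10³ / 330 = 45.45 N/mm (vertical).
Torsion M = P·e = 15×10³ × 335 = 5025000 N·mm.
Critical point at (x, y) = (45, 82.5) from centroid. f_tx = M·y/J = 292.6 N/mm; f_ty = M·x/J = 159.6 N/mm.
Resultant f_max = √[f_tx² + (f_v + f_ty)²] = √[292.6² + (45.45 + 159.6)²] = 357.3 N/mm.
Capacity per unit length: φr_n = 0.75 × 0.6 × 490 × (0.707 × 6) = 935.4 N/mm.
357.3 ≤ 935.4 → adequate.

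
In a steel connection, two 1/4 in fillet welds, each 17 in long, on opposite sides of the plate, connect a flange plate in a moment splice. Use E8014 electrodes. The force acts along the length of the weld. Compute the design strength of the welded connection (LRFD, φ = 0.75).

E80XX → F_EXX = 80 ksi.
Effective throat t_e = 0.707 × 0.25 = 0.1767 in.
Total length L = 34 in; A_we = 0.1767 × 34 = 6.01 in².
F_nw = 0.6 F_EXX = 0.6 × 80 = 48 ksi.
φR_n = 0.75 × 48 × 6.01 = 216.3 kip.

φR_n ≈ 216 kip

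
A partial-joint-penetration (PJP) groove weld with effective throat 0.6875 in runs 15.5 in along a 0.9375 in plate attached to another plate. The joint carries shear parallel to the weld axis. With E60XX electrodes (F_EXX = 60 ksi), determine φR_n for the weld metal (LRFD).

φR_n ≈ 288 kip

Effective throat (given) t_e = 0.6875 in.
A_we = 0.6875 × 15.5 = 10.66 in².
F_nw = 0.6 F_EXX = 36 ksi.
φR_n = 0.75 × 36 × 10.66 = 287.7 kip.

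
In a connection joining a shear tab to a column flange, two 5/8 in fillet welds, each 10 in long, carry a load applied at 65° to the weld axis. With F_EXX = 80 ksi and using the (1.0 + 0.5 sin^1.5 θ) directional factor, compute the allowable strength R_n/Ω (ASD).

R_n/Ω ≈ 304 kip

t_e = 0.707 × 0.625 = 0.4419 in; A_we = 0.4419 × 20 = 8.837 in².
Directional factor: 1.0 + 0.5 sin^1.5(65°) = 1.431.
F_nw = 0.6 × 80 × 1.431 = 68.71 ksi.
R_n/Ω = (68.71 × 8.837) / 2.0 = 303.6 kip.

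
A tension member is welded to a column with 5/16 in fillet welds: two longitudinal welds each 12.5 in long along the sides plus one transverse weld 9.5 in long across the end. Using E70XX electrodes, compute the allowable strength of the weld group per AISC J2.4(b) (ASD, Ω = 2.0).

E70XX → F_EXX = 70 ksi.
t_e = 0.707 × 0.3125 = 0.2209 in.
R_nwl = 0.6 × 70 × 0.2209 × 25 = 232 kip (longitudinal, 2 welds).
R_nwt = 0.6 × 70 × 0.2209 × 9.5 = 88.15 kip (transverse, base value).
(i) R_nwl + R_nwt = 320.1 kip; (ii) 0.85 R_nwl + 1.5 R_nwt = 329.4 kip.
R_n = max = 329.4 kip [governs: (ii)]; R_n/Ω = 164.7 kip.

R_n/Ω ≈ 165 kip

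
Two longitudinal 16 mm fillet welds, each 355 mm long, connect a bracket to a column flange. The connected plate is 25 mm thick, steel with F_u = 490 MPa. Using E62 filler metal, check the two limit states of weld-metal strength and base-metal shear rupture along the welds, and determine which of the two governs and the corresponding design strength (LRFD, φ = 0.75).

φR_n ≈ 2240 kN (weld metal governs)

E62XX → F_EXX = 620 MPa.
t_e = 0.707 × 16 = 11.31 mm; L = 710 mm.
Weld metal: φR_n = 0.75 × 0.6 × 620 × 11.31 × 710 × 10⁻³ = 2241 kN.
Base metal (shear rupture): φR_n = 0.75 × 0.6 × 490 × 25 × 710 × 10⁻³ = 3914 kN.
Governing: weld metal.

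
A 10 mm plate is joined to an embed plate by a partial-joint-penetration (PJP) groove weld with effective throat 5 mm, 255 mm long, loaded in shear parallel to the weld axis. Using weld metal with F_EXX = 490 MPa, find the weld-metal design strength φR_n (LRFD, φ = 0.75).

φR_n ≈ 281 kN

Effective throat (given) t_e = 5 mm.
A_we = 5 × 255 = 1275 mm².
F_nw = 0.6 F_EXX = 294 MPa.
φR_n = 0.75 × 294 × 1275 × 10⁻³ = 281.1 kN.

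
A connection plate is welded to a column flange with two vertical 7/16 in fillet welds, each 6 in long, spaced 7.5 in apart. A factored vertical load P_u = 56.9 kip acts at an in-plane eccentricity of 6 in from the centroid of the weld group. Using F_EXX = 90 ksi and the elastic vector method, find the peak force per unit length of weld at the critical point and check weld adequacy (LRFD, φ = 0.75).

f_max ≈ 12.1 kip/in; adequate

Total weld length L_w = 12 in. Treat welds as unit-width lines.
Polar moment about centroid: J = 2[d³/12 + d(b/2)²] = 2[6³/12 + 6×3.75²] = 204.8 in³.
Direct shear f_v = P/L_w = 56.9 / 12 = 4.742 kip/in (vertical).
Torsion M = P·e = 56.9 × 6 = 341.4 kip·in.
Critical point at (x, y) = (3.75, 3) from centroid. f_tx = M·y/J = 5.002 kip/in; f_ty = M·x/J = 6.253 kip/in.
Resultant f_max = √[f_tx² + (f_v + f_ty)²] = √[5.002² + (4.742 + 6.253)²] = 12.08 kip/in.
Capacity per unit length: φr_n = 0.75 × 0.6 × 90 × (0.707 × 0.4375) = 12.53 kip/in.
12.08 ≤ 12.53 → adequate.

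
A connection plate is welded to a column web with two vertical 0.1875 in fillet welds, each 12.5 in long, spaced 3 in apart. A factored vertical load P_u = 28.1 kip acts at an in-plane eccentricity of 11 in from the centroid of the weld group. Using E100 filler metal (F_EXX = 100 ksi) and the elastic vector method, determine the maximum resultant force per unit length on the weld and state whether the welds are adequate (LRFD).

f_max ≈ 5.57 kip/in; adequate

Total weld length L_w = 25 in. Treat welds as unit-width lines.
Polar moment about centroid: J = 2[d³/12 + d(b/2)²] = 2[12.5³/12 + 12.5×1.5²] = 381.8 in³.
Direct shear f_v = P/L_w = 28.1 / 25 = 1.124 kip/in (vertical).
Torsion M = P·e = 28.1 × 11 = 309.1 kip·in.
Critical point at (x, y) = (1.5, 6.25) from centroid. f_tx = M·y/J = 5.06 kip/in; f_ty = M·x/J = 1.214 kip/in.
Resultant f_max = √[f_tx² + (f_v + f_ty)²] = √[5.06² + (1.124 + 1.214)²] = 5.575 kip/in.
Capacity per unit length: φr_n = 0.75 × 0.6 × 100 × (0.707 × 0.1875) = 5.965 kip/in.
5.575 ≤ 5.965 → adequate.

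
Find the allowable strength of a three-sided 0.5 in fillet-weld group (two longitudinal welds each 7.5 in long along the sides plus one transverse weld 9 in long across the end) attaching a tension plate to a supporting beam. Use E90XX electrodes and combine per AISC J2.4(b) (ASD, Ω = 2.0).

E90XX → F_EXX = 90 ksi.
t_e = 0.707 × 0.5 = 0.3535 in.
R_nwl = 0.6 × 90 × 0.3535 × 15 = 286.3 kips (longitudinal, 2 welds).
R_nwt = 0.6 × 90 × 0.3535 × 9 = 171.8 kips (transverse, base value).
(i) R_nwl + R_nwt = 458.1 kips; (ii) 0.85 R_nwl + 1.5 R_nwt = 501.1 kips.
R_n = max = 501.1 kips [governs: (ii)]; R_n/Ω = 250.5 kips.

R_n/Ω ≈ 251 kips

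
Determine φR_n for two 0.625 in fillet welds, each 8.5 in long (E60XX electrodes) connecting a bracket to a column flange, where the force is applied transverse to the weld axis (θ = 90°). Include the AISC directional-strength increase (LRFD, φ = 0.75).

φR_n ≈ 304 kips

E60XX → F_EXX = 60 ksi.
t_e = 0.707 × 0.625 = 0.4419 in; A_we = 0.4419 × 17 = 7.512 in².
Directional factor: 1.0 + 0.5 sin^1.5(90°) = 1.5.
F_nw = 0.6 × 60 × 1.5 = 54 ksi.
φR_n = 0.75 × 54 × 7.512 = 304.2 kips.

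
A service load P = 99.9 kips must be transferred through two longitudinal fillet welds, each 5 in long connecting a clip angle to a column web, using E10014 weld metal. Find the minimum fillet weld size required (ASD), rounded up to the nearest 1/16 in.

w = 1/2 in

E100XX → F_EXX = 100 ksi.
Total weld length L = 10 in.
Required throat t_e = P × Ω / (0.6 F_EXX × L) = 99.9 × 2.0 / (0.6 × 100 × 10) = 0.333 in.
Required leg w = t_e / 0.707 = 0.471 in → use 1/2 in.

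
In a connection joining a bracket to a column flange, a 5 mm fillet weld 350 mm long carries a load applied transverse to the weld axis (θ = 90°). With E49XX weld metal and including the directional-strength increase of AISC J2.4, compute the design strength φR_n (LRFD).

φR_n ≈ 409 kN

E49XX → F_EXX = 490 MPa.
t_e = 0.707 × 5 = 3.535 mm; A_we = 3.535 × 350 = 1237 mm².
Directional factor: 1.0 + 0.5 sin^1.5(90°) = 1.5.
F_nw = 0.6 × 490 × 1.5 = 441 MPa.
φR_n = 0.75 × 441 × 1237 × 10⁻³ = 409.2 kN.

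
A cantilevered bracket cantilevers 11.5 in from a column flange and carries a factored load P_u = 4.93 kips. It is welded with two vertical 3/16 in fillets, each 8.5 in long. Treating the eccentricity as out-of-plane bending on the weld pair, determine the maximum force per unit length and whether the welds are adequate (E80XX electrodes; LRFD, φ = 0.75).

E80XX → F_EXX = 80 ksi.
L_w = 2 × 8.5 = 17 in; section modulus (unit throat) S = 2 × L²/6 = 24.08 in².
Direct shear f_v = P/L_w = 4.93/17 = 0.29 kip/in.
Moment M = P × e = 4.93 × 11.5 = 56.695 kip·in; bending f_b = M/S = 2.354 kip/in.
f_max = √(f_v² + f_b²) = √(0.29² + 2.354²) = 2.372 kip/in.
φr_n = 0.75 × 0.6 × 80 × (0.707 × 0.1875) = 4.772 kip/in → adequate.

f_max ≈ 2.37 kip/in; adequate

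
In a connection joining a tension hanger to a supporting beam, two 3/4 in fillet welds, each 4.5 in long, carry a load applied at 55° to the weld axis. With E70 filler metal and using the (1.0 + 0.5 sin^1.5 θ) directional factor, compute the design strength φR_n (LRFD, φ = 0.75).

E70XX → F_EXX = 70 ksi.
t_e = 0.707 × 0.75 = 0.5302 in; A_we = 0.5302 × 9 = 4.772 in².
Directional factor: 1.0 + 0.5 sin^1.5(55°) = 1.371.
F_nw = 0.6 × 70 × 1.371 = 57.57 ksi.
φR_n = 0.75 × 57.57 × 4.772 = 206.1 kips.

φR_n ≈ 206 kips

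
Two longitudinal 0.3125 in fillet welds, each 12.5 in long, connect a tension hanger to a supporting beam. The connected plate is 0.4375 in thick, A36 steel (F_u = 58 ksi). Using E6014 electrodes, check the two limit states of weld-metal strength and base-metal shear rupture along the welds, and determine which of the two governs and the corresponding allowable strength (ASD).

E60XX → F_EXX = 60 ksi.
t_e = 0.707 × 0.3125 = 0.2209 in; L = 25 in.
Weld metal: R_n/Ω = (1/2.0) × 0.6 × 60 × 0.2209 × 25 = 99.42 kips.
Base metal (shear rupture): R_n/Ω = (1/2.0) × 0.6 × 58 × 0.4375 × 25 = 190.3 kips.
Governing: weld metal.

R_n/Ω ≈ 99.4 kips (weld metal governs)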